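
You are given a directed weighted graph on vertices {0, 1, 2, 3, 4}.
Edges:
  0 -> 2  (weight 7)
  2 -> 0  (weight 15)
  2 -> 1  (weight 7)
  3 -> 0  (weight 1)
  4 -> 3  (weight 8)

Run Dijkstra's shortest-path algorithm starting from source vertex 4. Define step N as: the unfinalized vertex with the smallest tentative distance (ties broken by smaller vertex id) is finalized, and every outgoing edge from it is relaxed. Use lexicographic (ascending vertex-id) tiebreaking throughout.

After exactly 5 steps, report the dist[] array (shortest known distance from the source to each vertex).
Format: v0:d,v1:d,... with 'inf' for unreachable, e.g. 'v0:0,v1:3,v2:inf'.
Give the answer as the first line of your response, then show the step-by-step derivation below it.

v0:9,v1:23,v2:16,v3:8,v4:0

step 1: dist = v0:inf,v1:inf,v2:inf,v3:8,v4:0
step 2: dist = v0:9,v1:inf,v2:inf,v3:8,v4:0
step 3: dist = v0:9,v1:inf,v2:16,v3:8,v4:0
step 4: dist = v0:9,v1:23,v2:16,v3:8,v4:0
step 5: dist = v0:9,v1:23,v2:16,v3:8,v4:0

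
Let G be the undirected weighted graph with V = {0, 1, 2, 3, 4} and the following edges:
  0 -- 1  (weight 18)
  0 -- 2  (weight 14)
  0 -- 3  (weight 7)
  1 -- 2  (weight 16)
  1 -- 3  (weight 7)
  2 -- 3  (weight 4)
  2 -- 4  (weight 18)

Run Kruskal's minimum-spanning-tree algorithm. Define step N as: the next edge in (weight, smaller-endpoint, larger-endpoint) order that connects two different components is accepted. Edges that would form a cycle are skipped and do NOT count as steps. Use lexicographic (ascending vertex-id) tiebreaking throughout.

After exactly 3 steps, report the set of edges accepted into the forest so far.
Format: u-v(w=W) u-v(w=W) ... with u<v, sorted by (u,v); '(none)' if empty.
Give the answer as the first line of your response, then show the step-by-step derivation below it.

0-3(w=7) 1-3(w=7) 2-3(w=4)

step 1: add edge 2-3 (w=4); MST = {2-3(w=4)}
step 2: add edge 0-3 (w=7); MST = {0-3(w=7) 2-3(w=4)}
step 3: add edge 1-3 (w=7); MST = {0-3(w=7) 1-3(w=7) 2-3(w=4)}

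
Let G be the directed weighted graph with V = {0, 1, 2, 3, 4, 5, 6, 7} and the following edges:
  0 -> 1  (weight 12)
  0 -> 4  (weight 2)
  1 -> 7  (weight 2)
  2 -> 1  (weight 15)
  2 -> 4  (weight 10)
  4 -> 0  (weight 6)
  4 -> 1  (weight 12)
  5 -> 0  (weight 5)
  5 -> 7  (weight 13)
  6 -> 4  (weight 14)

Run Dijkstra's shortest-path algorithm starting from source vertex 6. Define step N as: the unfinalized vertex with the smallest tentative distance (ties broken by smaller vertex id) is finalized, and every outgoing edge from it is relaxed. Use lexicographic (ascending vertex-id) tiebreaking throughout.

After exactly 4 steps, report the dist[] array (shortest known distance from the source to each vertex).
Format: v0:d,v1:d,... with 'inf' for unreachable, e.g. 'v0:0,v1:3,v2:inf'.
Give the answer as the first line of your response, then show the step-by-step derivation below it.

v0:20,v1:26,v2:inf,v3:inf,v4:14,v5:inf,v6:0,v7:28

step 1: dist = v0:inf,v1:inf,v2:inf,v3:inf,v4:14,v5:inf,v6:0,v7:inf
step 2: dist = v0:20,v1:26,v2:inf,v3:inf,v4:14,v5:inf,v6:0,v7:inf
step 3: dist = v0:20,v1:26,v2:inf,v3:inf,v4:14,v5:inf,v6:0,v7:inf
step 4: dist = v0:20,v1:26,v2:inf,v3:inf,v4:14,v5:inf,v6:0,v7:28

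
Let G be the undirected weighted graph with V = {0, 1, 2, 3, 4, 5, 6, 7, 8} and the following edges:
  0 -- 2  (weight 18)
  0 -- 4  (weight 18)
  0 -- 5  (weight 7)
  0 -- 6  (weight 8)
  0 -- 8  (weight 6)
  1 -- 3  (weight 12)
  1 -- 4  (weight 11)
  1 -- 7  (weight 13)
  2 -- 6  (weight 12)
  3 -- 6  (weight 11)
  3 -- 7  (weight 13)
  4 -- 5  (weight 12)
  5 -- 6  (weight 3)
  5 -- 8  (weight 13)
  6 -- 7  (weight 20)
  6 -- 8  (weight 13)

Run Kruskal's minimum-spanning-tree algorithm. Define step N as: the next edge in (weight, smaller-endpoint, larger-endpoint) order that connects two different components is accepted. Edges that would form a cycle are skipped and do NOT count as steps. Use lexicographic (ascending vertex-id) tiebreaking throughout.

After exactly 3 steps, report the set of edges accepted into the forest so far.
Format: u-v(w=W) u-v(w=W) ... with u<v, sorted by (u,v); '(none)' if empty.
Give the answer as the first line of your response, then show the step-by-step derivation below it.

0-5(w=7) 0-8(w=6) 5-6(w=3)

step 1: add edge 5-6 (w=3); MST = {5-6(w=3)}
step 2: add edge 0-8 (w=6); MST = {0-8(w=6) 5-6(w=3)}
step 3: add edge 0-5 (w=7); MST = {0-5(w=7) 0-8(w=6) 5-6(w=3)}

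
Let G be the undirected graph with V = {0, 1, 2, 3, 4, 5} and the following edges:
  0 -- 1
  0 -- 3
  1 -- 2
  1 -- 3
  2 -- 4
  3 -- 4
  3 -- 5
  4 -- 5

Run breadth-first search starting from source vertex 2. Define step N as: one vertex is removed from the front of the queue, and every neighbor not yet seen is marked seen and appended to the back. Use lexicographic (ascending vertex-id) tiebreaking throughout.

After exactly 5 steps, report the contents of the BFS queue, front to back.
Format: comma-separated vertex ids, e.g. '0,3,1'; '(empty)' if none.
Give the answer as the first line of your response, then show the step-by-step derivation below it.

5

step 1: dequeue 2; queue=[1,4]; order=2
step 2: dequeue 1; queue=[4,0,3]; order=2,1
step 3: dequeue 4; queue=[0,3,5]; order=2,1,4
step 4: dequeue 0; queue=[3,5]; order=2,1,4,0
step 5: dequeue 3; queue=[5]; order=2,1,4,0,3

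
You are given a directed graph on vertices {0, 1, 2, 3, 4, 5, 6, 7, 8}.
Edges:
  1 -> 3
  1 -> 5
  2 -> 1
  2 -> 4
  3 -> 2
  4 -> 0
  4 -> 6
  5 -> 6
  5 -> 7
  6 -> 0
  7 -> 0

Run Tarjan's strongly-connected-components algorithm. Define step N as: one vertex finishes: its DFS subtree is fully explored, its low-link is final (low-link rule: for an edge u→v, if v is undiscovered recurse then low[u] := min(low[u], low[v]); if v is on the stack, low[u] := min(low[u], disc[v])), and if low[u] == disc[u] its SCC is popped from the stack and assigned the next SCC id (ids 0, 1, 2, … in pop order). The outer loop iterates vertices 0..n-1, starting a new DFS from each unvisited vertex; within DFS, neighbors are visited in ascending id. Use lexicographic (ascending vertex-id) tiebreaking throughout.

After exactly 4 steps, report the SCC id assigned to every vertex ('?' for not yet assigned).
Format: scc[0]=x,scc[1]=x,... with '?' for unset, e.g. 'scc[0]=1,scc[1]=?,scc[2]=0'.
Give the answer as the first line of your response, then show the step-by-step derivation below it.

scc[0]=0,scc[1]=?,scc[2]=?,scc[3]=?,scc[4]=2,scc[5]=?,scc[6]=1,scc[7]=?,scc[8]=?

step 1: low=(low[0]=0,low[1]=?,low[2]=?,low[3]=?,low[4]=?,low[5]=?,low[6]=?,low[7]=?,low[8]=?); scc=(scc[0]=0,scc[1]=?,scc[2]=?,scc[3]=?,scc[4]=?,scc[5]=?,scc[6]=?,scc[7]=?,scc[8]=?)
step 2: low=(low[0]=0,low[1]=1,low[2]=1,low[3]=2,low[4]=4,low[5]=?,low[6]=5,low[7]=?,low[8]=?); scc=(scc[0]=0,scc[1]=?,scc[2]=?,scc[3]=?,scc[4]=?,scc[5]=?,scc[6]=1,scc[7]=?,scc[8]=?)
step 3: low=(low[0]=0,low[1]=1,low[2]=1,low[3]=2,low[4]=4,low[5]=?,low[6]=5,low[7]=?,low[8]=?); scc=(scc[0]=0,scc[1]=?,scc[2]=?,scc[3]=?,scc[4]=2,scc[5]=?,scc[6]=1,scc[7]=?,scc[8]=?)
step 4: low=(low[0]=0,low[1]=1,low[2]=1,low[3]=2,low[4]=4,low[5]=?,low[6]=5,low[7]=?,low[8]=?); scc=(scc[0]=0,scc[1]=?,scc[2]=?,scc[3]=?,scc[4]=2,scc[5]=?,scc[6]=1,scc[7]=?,scc[8]=?)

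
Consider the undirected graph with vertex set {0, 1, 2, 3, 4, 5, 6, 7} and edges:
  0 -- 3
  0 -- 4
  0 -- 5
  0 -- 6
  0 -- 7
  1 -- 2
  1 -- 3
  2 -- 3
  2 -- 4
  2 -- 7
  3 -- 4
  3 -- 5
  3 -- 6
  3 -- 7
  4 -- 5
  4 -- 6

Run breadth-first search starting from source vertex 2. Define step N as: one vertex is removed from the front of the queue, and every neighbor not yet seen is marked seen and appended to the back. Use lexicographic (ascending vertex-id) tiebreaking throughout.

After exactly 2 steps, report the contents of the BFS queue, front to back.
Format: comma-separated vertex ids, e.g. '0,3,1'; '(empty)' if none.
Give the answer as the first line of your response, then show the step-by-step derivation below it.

3,4,7

step 1: dequeue 2; queue=[1,3,4,7]; order=2
step 2: dequeue 1; queue=[3,4,7]; order=2,1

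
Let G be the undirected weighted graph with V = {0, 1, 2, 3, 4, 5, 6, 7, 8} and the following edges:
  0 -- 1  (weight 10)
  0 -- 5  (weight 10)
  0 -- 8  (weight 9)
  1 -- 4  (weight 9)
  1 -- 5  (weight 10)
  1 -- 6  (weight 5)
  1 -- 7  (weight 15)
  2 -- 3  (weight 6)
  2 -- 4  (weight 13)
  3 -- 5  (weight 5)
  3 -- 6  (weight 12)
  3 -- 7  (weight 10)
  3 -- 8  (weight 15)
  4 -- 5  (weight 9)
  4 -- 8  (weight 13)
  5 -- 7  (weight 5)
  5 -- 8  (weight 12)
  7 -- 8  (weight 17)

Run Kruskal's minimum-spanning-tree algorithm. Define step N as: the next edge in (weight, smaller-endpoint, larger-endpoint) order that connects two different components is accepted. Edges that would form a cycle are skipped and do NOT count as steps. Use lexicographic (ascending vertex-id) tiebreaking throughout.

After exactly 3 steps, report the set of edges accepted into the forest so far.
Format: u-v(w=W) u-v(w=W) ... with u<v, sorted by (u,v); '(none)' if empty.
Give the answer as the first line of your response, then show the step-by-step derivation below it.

1-6(w=5) 3-5(w=5) 5-7(w=5)

step 1: add edge 1-6 (w=5); MST = {1-6(w=5)}
step 2: add edge 3-5 (w=5); MST = {1-6(w=5) 3-5(w=5)}
step 3: add edge 5-7 (w=5); MST = {1-6(w=5) 3-5(w=5) 5-7(w=5)}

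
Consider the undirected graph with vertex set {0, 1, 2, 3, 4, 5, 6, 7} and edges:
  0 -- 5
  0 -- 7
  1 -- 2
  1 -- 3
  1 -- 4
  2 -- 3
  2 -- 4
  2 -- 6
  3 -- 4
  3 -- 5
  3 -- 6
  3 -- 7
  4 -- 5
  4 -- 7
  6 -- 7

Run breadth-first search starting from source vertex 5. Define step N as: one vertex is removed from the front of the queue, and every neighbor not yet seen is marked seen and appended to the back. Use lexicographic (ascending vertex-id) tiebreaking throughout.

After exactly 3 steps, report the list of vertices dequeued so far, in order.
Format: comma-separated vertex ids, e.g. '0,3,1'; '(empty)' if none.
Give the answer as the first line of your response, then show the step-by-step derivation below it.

5,0,3

step 1: dequeue 5; queue=[0,3,4]; order=5
step 2: dequeue 0; queue=[3,4,7]; order=5,0
step 3: dequeue 3; queue=[4,7,1,2,6]; order=5,0,3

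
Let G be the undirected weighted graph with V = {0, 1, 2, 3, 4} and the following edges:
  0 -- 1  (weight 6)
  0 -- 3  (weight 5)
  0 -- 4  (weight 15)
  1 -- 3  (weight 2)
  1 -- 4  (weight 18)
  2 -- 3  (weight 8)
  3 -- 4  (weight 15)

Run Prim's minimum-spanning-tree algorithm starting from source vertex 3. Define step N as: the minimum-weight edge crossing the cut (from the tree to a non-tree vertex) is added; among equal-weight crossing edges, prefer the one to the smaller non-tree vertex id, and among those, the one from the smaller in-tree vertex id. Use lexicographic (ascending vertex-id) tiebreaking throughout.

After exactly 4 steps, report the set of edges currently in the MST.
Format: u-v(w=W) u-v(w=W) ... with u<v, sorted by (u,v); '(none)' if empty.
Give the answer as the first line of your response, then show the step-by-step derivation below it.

0-3(w=5) 0-4(w=15) 1-3(w=2) 2-3(w=8)

step 1: add edge 1-3 (w=2); MST = {1-3(w=2)}
step 2: add edge 0-3 (w=5); MST = {0-3(w=5) 1-3(w=2)}
step 3: add edge 2-3 (w=8); MST = {0-3(w=5) 1-3(w=2) 2-3(w=8)}
step 4: add edge 0-4 (w=15); MST = {0-3(w=5) 0-4(w=15) 1-3(w=2) 2-3(w=8)}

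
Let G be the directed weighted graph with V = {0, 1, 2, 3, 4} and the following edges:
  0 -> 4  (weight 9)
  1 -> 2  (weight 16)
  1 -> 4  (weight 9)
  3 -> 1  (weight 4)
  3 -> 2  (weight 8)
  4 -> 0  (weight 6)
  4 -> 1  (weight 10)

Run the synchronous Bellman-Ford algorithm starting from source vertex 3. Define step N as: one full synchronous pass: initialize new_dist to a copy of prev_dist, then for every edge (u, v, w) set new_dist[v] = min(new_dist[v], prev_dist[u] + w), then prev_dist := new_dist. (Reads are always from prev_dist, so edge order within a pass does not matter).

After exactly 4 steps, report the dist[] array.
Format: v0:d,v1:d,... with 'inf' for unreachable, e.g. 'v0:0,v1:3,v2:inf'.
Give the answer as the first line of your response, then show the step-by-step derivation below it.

v0:19,v1:4,v2:8,v3:0,v4:13

step 1: dist = v0:inf,v1:4,v2:8,v3:0,v4:inf
step 2: dist = v0:inf,v1:4,v2:8,v3:0,v4:13
step 3: dist = v0:19,v1:4,v2:8,v3:0,v4:13
step 4: dist = v0:19,v1:4,v2:8,v3:0,v4:13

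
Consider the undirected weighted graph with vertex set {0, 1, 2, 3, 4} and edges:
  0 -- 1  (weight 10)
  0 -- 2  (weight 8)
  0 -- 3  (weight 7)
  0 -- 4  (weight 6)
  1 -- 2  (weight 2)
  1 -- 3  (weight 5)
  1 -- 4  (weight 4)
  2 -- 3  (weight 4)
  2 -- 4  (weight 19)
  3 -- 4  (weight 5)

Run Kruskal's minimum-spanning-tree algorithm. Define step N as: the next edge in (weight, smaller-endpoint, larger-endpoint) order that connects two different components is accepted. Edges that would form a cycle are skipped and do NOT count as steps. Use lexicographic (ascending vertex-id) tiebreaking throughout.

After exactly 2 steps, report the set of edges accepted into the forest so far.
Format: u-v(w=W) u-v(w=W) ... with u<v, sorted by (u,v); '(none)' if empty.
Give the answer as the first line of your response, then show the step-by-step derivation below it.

1-2(w=2) 1-4(w=4)

step 1: add edge 1-2 (w=2); MST = {1-2(w=2)}
step 2: add edge 1-4 (w=4); MST = {1-2(w=2) 1-4(w=4)}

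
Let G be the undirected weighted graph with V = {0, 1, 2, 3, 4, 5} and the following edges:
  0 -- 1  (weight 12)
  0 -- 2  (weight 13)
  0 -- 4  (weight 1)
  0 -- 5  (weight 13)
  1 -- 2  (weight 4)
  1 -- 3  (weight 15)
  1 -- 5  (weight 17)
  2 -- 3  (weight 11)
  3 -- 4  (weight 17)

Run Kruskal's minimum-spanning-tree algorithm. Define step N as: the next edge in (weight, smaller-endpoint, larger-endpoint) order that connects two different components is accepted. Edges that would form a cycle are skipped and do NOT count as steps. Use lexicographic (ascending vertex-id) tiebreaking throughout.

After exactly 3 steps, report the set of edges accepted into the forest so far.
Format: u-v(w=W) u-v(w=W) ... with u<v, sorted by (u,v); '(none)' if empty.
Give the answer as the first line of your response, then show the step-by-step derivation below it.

0-4(w=1) 1-2(w=4) 2-3(w=11)

step 1: add edge 0-4 (w=1); MST = {0-4(w=1)}
step 2: add edge 1-2 (w=4); MST = {0-4(w=1) 1-2(w=4)}
step 3: add edge 2-3 (w=11); MST = {0-4(w=1) 1-2(w=4) 2-3(w=11)}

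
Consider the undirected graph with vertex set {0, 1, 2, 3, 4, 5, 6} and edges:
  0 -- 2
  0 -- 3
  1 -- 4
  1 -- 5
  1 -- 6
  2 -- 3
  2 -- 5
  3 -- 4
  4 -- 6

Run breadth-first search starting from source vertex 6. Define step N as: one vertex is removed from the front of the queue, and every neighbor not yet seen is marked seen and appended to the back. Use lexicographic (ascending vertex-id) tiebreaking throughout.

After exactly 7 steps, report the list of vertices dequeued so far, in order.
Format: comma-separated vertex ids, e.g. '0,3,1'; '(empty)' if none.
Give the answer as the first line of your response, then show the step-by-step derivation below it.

6,1,4,5,3,2,0

step 1: dequeue 6; queue=[1,4]; order=6
step 2: dequeue 1; queue=[4,5]; order=6,1
step 3: dequeue 4; queue=[5,3]; order=6,1,4
step 4: dequeue 5; queue=[3,2]; order=6,1,4,5
step 5: dequeue 3; queue=[2,0]; order=6,1,4,5,3
step 6: dequeue 2; queue=[0]; order=6,1,4,5,3,2
step 7: dequeue 0; queue=[(empty)]; order=6,1,4,5,3,2,0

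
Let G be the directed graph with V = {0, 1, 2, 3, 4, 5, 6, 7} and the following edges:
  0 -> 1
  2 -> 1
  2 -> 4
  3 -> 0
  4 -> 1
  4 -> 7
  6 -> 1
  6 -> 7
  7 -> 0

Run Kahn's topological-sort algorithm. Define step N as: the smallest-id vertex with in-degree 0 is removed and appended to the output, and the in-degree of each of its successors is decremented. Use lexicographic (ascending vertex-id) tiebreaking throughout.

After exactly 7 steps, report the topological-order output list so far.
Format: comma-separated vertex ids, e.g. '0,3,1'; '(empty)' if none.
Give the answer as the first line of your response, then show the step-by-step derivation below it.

2,3,4,5,6,7,0

step 1: output 2; order=[2]; indeg=(2,3,0,0,0,0,0,2)
step 2: output 3; order=[2,3]; indeg=(1,3,0,0,0,0,0,2)
step 3: output 4; order=[2,3,4]; indeg=(1,2,0,0,0,0,0,1)
step 4: output 5; order=[2,3,4,5]; indeg=(1,2,0,0,0,0,0,1)
step 5: output 6; order=[2,3,4,5,6]; indeg=(1,1,0,0,0,0,0,0)
step 6: output 7; order=[2,3,4,5,6,7]; indeg=(0,1,0,0,0,0,0,0)
step 7: output 0; order=[2,3,4,5,6,7,0]; indeg=(0,0,0,0,0,0,0,0)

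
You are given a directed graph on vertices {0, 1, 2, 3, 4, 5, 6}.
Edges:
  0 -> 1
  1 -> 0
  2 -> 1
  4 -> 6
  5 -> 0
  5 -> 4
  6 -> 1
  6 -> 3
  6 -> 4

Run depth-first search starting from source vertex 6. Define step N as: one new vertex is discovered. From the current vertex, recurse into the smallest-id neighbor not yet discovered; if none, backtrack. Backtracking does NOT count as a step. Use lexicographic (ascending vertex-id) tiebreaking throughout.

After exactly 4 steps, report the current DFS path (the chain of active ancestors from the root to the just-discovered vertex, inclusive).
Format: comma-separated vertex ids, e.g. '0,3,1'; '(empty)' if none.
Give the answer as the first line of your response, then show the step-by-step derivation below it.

6,3

step 1: discover 6; path=6; order=6
step 2: discover 1; path=6>1; order=6,1
step 3: discover 0; path=6>1>0; order=6,1,0
step 4: discover 3; path=6>3; order=6,1,0,3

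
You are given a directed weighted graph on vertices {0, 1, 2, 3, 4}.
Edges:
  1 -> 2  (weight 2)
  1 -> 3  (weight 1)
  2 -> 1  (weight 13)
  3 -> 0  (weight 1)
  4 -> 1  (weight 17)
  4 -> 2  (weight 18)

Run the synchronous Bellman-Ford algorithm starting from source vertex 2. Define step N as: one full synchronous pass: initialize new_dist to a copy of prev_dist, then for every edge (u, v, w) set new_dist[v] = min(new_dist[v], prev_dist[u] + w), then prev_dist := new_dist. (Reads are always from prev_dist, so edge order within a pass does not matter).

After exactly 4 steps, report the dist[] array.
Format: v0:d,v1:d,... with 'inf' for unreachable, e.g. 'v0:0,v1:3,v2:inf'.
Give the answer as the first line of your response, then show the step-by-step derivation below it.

v0:15,v1:13,v2:0,v3:14,v4:inf

step 1: dist = v0:inf,v1:13,v2:0,v3:inf,v4:inf
step 2: dist = v0:inf,v1:13,v2:0,v3:14,v4:inf
step 3: dist = v0:15,v1:13,v2:0,v3:14,v4:inf
step 4: dist = v0:15,v1:13,v2:0,v3:14,v4:inf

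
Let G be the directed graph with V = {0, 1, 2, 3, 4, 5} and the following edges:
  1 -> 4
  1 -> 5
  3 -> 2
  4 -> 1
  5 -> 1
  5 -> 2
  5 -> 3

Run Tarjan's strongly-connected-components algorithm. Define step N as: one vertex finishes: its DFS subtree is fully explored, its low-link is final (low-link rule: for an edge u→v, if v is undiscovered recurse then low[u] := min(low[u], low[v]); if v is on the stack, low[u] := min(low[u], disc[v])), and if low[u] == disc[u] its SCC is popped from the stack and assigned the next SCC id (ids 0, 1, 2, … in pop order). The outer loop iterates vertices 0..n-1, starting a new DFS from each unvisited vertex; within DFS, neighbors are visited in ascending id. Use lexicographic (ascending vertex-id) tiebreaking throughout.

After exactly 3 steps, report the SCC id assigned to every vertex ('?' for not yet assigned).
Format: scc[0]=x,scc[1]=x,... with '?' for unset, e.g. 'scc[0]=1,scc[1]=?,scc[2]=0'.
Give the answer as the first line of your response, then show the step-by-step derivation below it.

scc[0]=0,scc[1]=?,scc[2]=1,scc[3]=?,scc[4]=?,scc[5]=?

step 1: low=(low[0]=0,low[1]=?,low[2]=?,low[3]=?,low[4]=?,low[5]=?); scc=(scc[0]=0,scc[1]=?,scc[2]=?,scc[3]=?,scc[4]=?,scc[5]=?)
step 2: low=(low[0]=0,low[1]=1,low[2]=?,low[3]=?,low[4]=1,low[5]=?); scc=(scc[0]=0,scc[1]=?,scc[2]=?,scc[3]=?,scc[4]=?,scc[5]=?)
step 3: low=(low[0]=0,low[1]=1,low[2]=4,low[3]=?,low[4]=1,low[5]=1); scc=(scc[0]=0,scc[1]=?,scc[2]=1,scc[3]=?,scc[4]=?,scc[5]=?)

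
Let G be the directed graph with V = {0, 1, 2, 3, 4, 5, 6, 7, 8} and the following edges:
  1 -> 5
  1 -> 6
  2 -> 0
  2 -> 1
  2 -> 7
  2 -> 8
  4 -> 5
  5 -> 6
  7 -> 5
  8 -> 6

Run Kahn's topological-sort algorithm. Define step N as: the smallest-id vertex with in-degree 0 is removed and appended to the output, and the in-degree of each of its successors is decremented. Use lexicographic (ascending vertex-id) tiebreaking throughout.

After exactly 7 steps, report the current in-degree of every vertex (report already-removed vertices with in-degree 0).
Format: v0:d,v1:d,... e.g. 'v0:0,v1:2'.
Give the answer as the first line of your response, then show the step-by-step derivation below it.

v0:0,v1:0,v2:0,v3:0,v4:0,v5:0,v6:1,v7:0,v8:0

step 1: output 2; order=[2]; indeg=(0,0,0,0,0,3,3,0,0)
step 2: output 0; order=[2,0]; indeg=(0,0,0,0,0,3,3,0,0)
step 3: output 1; order=[2,0,1]; indeg=(0,0,0,0,0,2,2,0,0)
step 4: output 3; order=[2,0,1,3]; indeg=(0,0,0,0,0,2,2,0,0)
step 5: output 4; order=[2,0,1,3,4]; indeg=(0,0,0,0,0,1,2,0,0)
step 6: output 7; order=[2,0,1,3,4,7]; indeg=(0,0,0,0,0,0,2,0,0)
step 7: output 5; order=[2,0,1,3,4,7,5]; indeg=(0,0,0,0,0,0,1,0,0)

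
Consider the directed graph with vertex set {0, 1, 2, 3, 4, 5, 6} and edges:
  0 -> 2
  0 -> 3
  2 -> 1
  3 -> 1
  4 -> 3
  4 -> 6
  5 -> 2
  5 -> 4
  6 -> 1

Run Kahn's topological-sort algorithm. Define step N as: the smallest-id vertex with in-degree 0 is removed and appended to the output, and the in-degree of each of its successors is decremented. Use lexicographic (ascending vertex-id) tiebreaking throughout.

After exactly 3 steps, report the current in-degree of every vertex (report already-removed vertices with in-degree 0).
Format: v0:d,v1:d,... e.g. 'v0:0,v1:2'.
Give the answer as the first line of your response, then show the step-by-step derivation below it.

v0:0,v1:2,v2:0,v3:1,v4:0,v5:0,v6:1

step 1: output 0; order=[0]; indeg=(0,3,1,1,1,0,1)
step 2: output 5; order=[0,5]; indeg=(0,3,0,1,0,0,1)
step 3: output 2; order=[0,5,2]; indeg=(0,2,0,1,0,0,1)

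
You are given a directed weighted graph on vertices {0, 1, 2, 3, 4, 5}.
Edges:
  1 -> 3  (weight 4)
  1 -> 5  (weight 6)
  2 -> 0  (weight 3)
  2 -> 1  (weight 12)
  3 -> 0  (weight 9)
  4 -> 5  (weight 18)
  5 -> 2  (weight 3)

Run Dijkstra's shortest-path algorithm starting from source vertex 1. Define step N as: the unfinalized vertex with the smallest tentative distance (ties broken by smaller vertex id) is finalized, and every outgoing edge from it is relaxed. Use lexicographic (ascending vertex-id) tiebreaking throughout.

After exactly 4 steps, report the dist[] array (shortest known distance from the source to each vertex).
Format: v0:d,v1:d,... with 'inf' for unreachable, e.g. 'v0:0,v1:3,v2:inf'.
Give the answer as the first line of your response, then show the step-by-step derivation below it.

v0:12,v1:0,v2:9,v3:4,v4:inf,v5:6

step 1: dist = v0:inf,v1:0,v2:inf,v3:4,v4:inf,v5:6
step 2: dist = v0:13,v1:0,v2:inf,v3:4,v4:inf,v5:6
step 3: dist = v0:13,v1:0,v2:9,v3:4,v4:inf,v5:6
step 4: dist = v0:12,v1:0,v2:9,v3:4,v4:inf,v5:6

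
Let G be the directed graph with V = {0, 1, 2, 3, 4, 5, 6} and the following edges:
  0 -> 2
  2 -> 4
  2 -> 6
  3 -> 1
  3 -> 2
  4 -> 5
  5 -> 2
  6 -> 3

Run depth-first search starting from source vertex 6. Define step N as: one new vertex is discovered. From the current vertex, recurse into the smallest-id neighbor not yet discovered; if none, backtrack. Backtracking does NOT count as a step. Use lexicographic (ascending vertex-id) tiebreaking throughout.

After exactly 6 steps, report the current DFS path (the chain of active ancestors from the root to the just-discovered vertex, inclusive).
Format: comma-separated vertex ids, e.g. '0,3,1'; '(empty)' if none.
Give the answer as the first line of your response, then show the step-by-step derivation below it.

6,3,2,4,5

step 1: discover 6; path=6; order=6
step 2: discover 3; path=6>3; order=6,3
step 3: discover 1; path=6>3>1; order=6,3,1
step 4: discover 2; path=6>3>2; order=6,3,1,2
step 5: discover 4; path=6>3>2>4; order=6,3,1,2,4
step 6: discover 5; path=6>3>2>4>5; order=6,3,1,2,4,5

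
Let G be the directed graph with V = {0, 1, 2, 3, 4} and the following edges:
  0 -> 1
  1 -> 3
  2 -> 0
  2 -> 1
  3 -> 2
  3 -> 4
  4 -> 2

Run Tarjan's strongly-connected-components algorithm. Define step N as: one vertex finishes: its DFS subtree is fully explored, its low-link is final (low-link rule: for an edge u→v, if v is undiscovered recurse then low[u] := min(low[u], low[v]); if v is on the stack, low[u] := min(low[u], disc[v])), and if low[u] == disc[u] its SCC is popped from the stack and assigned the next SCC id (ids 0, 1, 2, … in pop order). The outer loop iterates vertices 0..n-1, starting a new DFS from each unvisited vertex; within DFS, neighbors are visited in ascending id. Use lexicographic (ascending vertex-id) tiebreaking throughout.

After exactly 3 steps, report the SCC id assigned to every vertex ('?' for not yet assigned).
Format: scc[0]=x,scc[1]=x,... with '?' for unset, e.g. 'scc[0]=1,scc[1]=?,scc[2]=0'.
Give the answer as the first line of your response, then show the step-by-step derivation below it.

scc[0]=?,scc[1]=?,scc[2]=?,scc[3]=?,scc[4]=?

step 1: low=(low[0]=0,low[1]=1,low[2]=0,low[3]=2,low[4]=?); scc=(scc[0]=?,scc[1]=?,scc[2]=?,scc[3]=?,scc[4]=?)
step 2: low=(low[0]=0,low[1]=1,low[2]=0,low[3]=0,low[4]=3); scc=(scc[0]=?,scc[1]=?,scc[2]=?,scc[3]=?,scc[4]=?)
step 3: low=(low[0]=0,low[1]=1,low[2]=0,low[3]=0,low[4]=3); scc=(scc[0]=?,scc[1]=?,scc[2]=?,scc[3]=?,scc[4]=?)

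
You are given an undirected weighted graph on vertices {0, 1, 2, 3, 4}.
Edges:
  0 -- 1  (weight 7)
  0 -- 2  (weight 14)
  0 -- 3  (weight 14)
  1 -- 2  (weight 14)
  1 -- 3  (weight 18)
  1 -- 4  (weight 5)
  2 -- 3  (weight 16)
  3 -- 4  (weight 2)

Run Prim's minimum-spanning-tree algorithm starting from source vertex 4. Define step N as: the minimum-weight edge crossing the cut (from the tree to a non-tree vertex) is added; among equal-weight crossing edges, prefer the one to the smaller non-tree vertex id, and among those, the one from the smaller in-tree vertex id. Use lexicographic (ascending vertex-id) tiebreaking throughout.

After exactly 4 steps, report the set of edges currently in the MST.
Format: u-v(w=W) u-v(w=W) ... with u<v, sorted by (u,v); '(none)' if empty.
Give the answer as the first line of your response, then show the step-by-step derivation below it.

0-1(w=7) 0-2(w=14) 1-4(w=5) 3-4(w=2)

step 1: add edge 3-4 (w=2); MST = {3-4(w=2)}
step 2: add edge 1-4 (w=5); MST = {1-4(w=5) 3-4(w=2)}
step 3: add edge 0-1 (w=7); MST = {0-1(w=7) 1-4(w=5) 3-4(w=2)}
step 4: add edge 0-2 (w=14); MST = {0-1(w=7) 0-2(w=14) 1-4(w=5) 3-4(w=2)}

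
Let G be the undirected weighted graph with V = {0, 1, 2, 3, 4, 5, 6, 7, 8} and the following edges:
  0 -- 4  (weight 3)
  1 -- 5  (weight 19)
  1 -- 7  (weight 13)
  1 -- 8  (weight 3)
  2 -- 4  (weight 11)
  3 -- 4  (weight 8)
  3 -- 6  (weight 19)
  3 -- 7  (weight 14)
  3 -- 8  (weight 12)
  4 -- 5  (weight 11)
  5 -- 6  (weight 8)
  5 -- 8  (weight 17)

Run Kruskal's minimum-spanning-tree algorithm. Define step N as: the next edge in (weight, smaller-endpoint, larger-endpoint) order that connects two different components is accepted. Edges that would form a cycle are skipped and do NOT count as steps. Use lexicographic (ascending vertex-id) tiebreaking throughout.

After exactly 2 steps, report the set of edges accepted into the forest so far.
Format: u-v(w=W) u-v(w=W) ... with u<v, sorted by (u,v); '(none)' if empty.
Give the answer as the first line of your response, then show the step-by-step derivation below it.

0-4(w=3) 1-8(w=3)

step 1: add edge 0-4 (w=3); MST = {0-4(w=3)}
step 2: add edge 1-8 (w=3); MST = {0-4(w=3) 1-8(w=3)}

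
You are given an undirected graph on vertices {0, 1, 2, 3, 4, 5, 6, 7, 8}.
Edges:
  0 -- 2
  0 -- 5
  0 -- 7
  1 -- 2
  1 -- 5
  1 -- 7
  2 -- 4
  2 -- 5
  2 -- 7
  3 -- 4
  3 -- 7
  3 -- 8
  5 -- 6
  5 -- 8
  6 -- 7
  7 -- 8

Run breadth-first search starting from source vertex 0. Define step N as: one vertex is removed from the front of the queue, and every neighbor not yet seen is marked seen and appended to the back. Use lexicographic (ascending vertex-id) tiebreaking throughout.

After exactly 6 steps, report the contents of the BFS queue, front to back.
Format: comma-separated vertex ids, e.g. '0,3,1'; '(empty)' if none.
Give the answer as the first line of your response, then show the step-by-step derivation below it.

6,8,3

step 1: dequeue 0; queue=[2,5,7]; order=0
step 2: dequeue 2; queue=[5,7,1,4]; order=0,2
step 3: dequeue 5; queue=[7,1,4,6,8]; order=0,2,5
step 4: dequeue 7; queue=[1,4,6,8,3]; order=0,2,5,7
step 5: dequeue 1; queue=[4,6,8,3]; order=0,2,5,7,1
step 6: dequeue 4; queue=[6,8,3]; order=0,2,5,7,1,4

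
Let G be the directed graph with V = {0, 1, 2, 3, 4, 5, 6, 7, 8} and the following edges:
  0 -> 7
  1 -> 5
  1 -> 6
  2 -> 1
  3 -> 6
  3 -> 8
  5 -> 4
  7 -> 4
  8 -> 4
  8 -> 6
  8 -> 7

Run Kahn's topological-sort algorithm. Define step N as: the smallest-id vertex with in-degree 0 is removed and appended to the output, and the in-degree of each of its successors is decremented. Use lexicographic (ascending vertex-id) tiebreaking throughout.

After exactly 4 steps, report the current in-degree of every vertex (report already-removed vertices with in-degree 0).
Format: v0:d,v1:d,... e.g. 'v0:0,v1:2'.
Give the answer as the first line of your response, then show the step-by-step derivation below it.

v0:0,v1:0,v2:0,v3:0,v4:3,v5:0,v6:1,v7:1,v8:0

step 1: output 0; order=[0]; indeg=(0,1,0,0,3,1,3,1,1)
step 2: output 2; order=[0,2]; indeg=(0,0,0,0,3,1,3,1,1)
step 3: output 1; order=[0,2,1]; indeg=(0,0,0,0,3,0,2,1,1)
step 4: output 3; order=[0,2,1,3]; indeg=(0,0,0,0,3,0,1,1,0)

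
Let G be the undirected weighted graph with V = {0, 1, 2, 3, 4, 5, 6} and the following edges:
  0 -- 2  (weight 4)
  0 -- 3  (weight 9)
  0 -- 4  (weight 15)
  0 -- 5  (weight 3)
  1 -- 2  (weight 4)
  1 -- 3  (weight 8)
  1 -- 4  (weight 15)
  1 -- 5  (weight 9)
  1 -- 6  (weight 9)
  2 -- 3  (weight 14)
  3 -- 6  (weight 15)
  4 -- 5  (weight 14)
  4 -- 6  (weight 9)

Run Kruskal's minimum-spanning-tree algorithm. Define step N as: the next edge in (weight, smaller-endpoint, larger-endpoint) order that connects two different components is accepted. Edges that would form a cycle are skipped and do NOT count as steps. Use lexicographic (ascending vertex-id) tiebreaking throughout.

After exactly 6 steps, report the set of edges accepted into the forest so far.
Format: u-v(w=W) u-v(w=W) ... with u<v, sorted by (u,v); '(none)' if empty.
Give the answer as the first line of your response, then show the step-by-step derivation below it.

0-2(w=4) 0-5(w=3) 1-2(w=4) 1-3(w=8) 1-6(w=9) 4-6(w=9)

step 1: add edge 0-5 (w=3); MST = {0-5(w=3)}
step 2: add edge 0-2 (w=4); MST = {0-2(w=4) 0-5(w=3)}
step 3: add edge 1-2 (w=4); MST = {0-2(w=4) 0-5(w=3) 1-2(w=4)}
step 4: add edge 1-3 (w=8); MST = {0-2(w=4) 0-5(w=3) 1-2(w=4) 1-3(w=8)}
step 5: add edge 1-6 (w=9); MST = {0-2(w=4) 0-5(w=3) 1-2(w=4) 1-3(w=8) 1-6(w=9)}
step 6: add edge 4-6 (w=9); MST = {0-2(w=4) 0-5(w=3) 1-2(w=4) 1-3(w=8) 1-6(w=9) 4-6(w=9)}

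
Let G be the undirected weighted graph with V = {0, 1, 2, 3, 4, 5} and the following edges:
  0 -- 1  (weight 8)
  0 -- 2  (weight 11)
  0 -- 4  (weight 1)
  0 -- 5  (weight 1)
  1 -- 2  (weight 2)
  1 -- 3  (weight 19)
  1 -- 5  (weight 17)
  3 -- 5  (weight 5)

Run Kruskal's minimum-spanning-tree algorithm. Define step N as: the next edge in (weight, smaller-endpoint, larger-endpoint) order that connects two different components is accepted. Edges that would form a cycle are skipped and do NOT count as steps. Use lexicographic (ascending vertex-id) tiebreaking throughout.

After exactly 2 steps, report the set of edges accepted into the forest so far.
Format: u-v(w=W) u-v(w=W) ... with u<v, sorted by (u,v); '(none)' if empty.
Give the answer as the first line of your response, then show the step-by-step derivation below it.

0-4(w=1) 0-5(w=1)

step 1: add edge 0-4 (w=1); MST = {0-4(w=1)}
step 2: add edge 0-5 (w=1); MST = {0-4(w=1) 0-5(w=1)}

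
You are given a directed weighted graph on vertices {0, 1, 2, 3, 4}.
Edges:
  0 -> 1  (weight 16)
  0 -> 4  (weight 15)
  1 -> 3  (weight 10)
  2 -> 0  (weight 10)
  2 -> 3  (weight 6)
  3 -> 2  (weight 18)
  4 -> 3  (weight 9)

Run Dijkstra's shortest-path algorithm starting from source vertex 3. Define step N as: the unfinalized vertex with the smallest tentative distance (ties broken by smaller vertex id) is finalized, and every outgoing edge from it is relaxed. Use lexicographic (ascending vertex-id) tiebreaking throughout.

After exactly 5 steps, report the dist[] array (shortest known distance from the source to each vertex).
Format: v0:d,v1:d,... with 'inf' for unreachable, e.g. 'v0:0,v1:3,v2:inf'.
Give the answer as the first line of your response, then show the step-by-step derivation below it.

v0:28,v1:44,v2:18,v3:0,v4:43

step 1: dist = v0:inf,v1:inf,v2:18,v3:0,v4:inf
step 2: dist = v0:28,v1:inf,v2:18,v3:0,v4:inf
step 3: dist = v0:28,v1:44,v2:18,v3:0,v4:43
step 4: dist = v0:28,v1:44,v2:18,v3:0,v4:43
step 5: dist = v0:28,v1:44,v2:18,v3:0,v4:43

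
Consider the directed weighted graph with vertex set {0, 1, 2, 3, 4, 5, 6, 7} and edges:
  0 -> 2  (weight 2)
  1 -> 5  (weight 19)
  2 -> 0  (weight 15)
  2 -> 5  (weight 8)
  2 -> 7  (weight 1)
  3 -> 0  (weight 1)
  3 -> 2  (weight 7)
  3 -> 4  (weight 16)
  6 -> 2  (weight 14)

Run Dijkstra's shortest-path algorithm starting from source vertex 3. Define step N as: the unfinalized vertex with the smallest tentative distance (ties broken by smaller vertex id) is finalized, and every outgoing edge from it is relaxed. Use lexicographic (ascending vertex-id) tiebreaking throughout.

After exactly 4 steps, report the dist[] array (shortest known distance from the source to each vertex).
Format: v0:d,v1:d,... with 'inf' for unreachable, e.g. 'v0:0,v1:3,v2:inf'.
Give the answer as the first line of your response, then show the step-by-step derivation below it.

v0:1,v1:inf,v2:3,v3:0,v4:16,v5:11,v6:inf,v7:4

step 1: dist = v0:1,v1:inf,v2:7,v3:0,v4:16,v5:inf,v6:inf,v7:inf
step 2: dist = v0:1,v1:inf,v2:3,v3:0,v4:16,v5:inf,v6:inf,v7:inf
step 3: dist = v0:1,v1:inf,v2:3,v3:0,v4:16,v5:11,v6:inf,v7:4
step 4: dist = v0:1,v1:inf,v2:3,v3:0,v4:16,v5:11,v6:inf,v7:4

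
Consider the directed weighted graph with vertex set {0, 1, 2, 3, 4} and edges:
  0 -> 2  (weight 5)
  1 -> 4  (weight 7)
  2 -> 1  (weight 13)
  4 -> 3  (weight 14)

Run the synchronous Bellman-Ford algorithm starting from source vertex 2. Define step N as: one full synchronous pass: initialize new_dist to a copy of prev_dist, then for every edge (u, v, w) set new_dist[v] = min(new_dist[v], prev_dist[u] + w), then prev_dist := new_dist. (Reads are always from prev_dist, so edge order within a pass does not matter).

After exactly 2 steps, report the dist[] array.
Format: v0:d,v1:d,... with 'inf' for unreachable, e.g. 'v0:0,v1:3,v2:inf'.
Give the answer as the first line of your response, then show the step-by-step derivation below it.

v0:inf,v1:13,v2:0,v3:inf,v4:20

step 1: dist = v0:inf,v1:13,v2:0,v3:inf,v4:inf
step 2: dist = v0:inf,v1:13,v2:0,v3:inf,v4:20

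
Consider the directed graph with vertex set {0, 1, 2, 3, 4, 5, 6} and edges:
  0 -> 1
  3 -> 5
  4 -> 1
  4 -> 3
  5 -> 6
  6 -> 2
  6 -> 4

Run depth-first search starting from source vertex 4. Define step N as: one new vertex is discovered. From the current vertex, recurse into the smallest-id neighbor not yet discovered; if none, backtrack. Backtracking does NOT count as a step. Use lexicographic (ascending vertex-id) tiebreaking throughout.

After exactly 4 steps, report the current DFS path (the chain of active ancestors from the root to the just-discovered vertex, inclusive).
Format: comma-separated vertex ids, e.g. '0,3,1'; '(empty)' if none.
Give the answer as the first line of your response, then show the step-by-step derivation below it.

4,3,5

step 1: discover 4; path=4; order=4
step 2: discover 1; path=4>1; order=4,1
step 3: discover 3; path=4>3; order=4,1,3
step 4: discover 5; path=4>3>5; order=4,1,3,5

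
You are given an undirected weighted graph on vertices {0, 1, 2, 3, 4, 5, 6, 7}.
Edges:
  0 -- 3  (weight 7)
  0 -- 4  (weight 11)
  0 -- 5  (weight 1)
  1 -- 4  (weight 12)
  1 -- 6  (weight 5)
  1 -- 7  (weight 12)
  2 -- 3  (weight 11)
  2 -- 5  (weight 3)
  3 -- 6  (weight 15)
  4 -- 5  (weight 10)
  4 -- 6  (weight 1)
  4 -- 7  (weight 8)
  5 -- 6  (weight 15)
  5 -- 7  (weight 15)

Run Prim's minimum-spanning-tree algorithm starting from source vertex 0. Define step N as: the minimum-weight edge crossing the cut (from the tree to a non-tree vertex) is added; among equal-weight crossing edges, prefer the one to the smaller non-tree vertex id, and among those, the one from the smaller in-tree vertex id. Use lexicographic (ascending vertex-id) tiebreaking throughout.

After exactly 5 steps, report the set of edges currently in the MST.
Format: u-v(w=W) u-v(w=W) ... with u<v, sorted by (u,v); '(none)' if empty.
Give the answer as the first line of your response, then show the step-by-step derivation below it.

0-3(w=7) 0-5(w=1) 2-5(w=3) 4-5(w=10) 4-6(w=1)

step 1: add edge 0-5 (w=1); MST = {0-5(w=1)}
step 2: add edge 2-5 (w=3); MST = {0-5(w=1) 2-5(w=3)}
step 3: add edge 0-3 (w=7); MST = {0-3(w=7) 0-5(w=1) 2-5(w=3)}
step 4: add edge 4-5 (w=10); MST = {0-3(w=7) 0-5(w=1) 2-5(w=3) 4-5(w=10)}
step 5: add edge 4-6 (w=1); MST = {0-3(w=7) 0-5(w=1) 2-5(w=3) 4-5(w=10) 4-6(w=1)}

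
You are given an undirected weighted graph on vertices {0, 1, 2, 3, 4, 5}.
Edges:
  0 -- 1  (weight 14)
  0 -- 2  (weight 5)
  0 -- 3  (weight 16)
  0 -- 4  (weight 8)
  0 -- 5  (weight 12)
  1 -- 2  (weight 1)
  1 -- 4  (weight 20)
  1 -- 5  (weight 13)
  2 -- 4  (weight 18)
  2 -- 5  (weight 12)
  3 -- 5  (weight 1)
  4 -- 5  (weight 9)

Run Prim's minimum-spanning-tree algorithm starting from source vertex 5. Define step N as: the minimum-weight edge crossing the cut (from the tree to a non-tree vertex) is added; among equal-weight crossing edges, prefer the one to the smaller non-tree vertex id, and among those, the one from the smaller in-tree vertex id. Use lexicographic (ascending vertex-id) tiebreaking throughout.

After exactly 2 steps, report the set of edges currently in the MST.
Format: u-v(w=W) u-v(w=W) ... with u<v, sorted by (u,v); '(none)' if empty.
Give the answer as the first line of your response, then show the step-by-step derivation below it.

3-5(w=1) 4-5(w=9)

step 1: add edge 3-5 (w=1); MST = {3-5(w=1)}
step 2: add edge 4-5 (w=9); MST = {3-5(w=1) 4-5(w=9)}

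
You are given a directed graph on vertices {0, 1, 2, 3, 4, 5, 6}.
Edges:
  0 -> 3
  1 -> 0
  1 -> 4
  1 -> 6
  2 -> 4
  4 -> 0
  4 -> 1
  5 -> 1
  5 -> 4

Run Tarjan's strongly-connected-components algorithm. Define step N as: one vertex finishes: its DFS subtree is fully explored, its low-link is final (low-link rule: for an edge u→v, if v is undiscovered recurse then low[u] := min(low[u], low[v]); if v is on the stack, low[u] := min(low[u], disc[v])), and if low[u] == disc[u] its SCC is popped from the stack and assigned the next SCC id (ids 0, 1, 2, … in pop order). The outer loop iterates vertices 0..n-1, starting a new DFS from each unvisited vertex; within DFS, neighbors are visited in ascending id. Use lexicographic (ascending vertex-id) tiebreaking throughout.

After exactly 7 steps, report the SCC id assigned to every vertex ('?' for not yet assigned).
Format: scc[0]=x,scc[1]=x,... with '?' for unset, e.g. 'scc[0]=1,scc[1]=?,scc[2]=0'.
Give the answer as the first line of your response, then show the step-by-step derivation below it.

scc[0]=1,scc[1]=3,scc[2]=4,scc[3]=0,scc[4]=3,scc[5]=5,scc[6]=2

step 1: low=(low[0]=0,low[1]=?,low[2]=?,low[3]=1,low[4]=?,low[5]=?,low[6]=?); scc=(scc[0]=?,scc[1]=?,scc[2]=?,scc[3]=0,scc[4]=?,scc[5]=?,scc[6]=?)
step 2: low=(low[0]=0,low[1]=?,low[2]=?,low[3]=1,low[4]=?,low[5]=?,low[6]=?); scc=(scc[0]=1,scc[1]=?,scc[2]=?,scc[3]=0,scc[4]=?,scc[5]=?,scc[6]=?)
step 3: low=(low[0]=0,low[1]=2,low[2]=?,low[3]=1,low[4]=2,low[5]=?,low[6]=?); scc=(scc[0]=1,scc[1]=?,scc[2]=?,scc[3]=0,scc[4]=?,scc[5]=?,scc[6]=?)
step 4: low=(low[0]=0,low[1]=2,low[2]=?,low[3]=1,low[4]=2,low[5]=?,low[6]=4); scc=(scc[0]=1,scc[1]=?,scc[2]=?,scc[3]=0,scc[4]=?,scc[5]=?,scc[6]=2)
step 5: low=(low[0]=0,low[1]=2,low[2]=?,low[3]=1,low[4]=2,low[5]=?,low[6]=4); scc=(scc[0]=1,scc[1]=3,scc[2]=?,scc[3]=0,scc[4]=3,scc[5]=?,scc[6]=2)
step 6: low=(low[0]=0,low[1]=2,low[2]=5,low[3]=1,low[4]=2,low[5]=?,low[6]=4); scc=(scc[0]=1,scc[1]=3,scc[2]=4,scc[3]=0,scc[4]=3,scc[5]=?,scc[6]=2)
step 7: low=(low[0]=0,low[1]=2,low[2]=5,low[3]=1,low[4]=2,low[5]=6,low[6]=4); scc=(scc[0]=1,scc[1]=3,scc[2]=4,scc[3]=0,scc[4]=3,scc[5]=5,scc[6]=2)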